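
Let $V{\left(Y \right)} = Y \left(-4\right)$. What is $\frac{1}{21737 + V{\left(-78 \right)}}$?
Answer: $\frac{1}{22049} \approx 4.5354 \cdot 10^{-5}$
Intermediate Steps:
$V{\left(Y \right)} = - 4 Y$
$\frac{1}{21737 + V{\left(-78 \right)}} = \frac{1}{21737 - -312} = \frac{1}{21737 + 312} = \frac{1}{22049}$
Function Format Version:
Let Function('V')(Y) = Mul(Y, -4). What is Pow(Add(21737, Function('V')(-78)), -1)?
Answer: Rational(1, 22049) ≈ 4.5354e-5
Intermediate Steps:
Function('V')(Y) = Mul(-4, Y)
Pow(Add(21737, Function('V')(-78)), -1) = Pow(Add(21737, Mul(-4, -78)), -1) = Pow(Add(21737, 312), -1) = Pow(22049, -1) = Rational(1, 22049)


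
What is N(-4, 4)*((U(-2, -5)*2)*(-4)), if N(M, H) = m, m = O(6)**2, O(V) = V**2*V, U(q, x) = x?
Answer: 1866240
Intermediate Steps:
O(V) = V**3
m = 46656 (m = (6**3)**2 = 216**2 = 46656)
N(M, H) = 46656
N(-4, 4)*((U(-2, -5)*2)*(-4)) = 46656*(-5*2*(-4)) = 46656*(-10*(-4)) = 46656*40 = 1866240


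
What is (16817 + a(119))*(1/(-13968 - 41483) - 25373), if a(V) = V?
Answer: -23828244481664/55451 ≈ -4.2972e+8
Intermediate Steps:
(16817 + a(119))*(1/(-13968 - 41483) - 25373) = (16817 + 119)*(1/(-13968 - 41483) - 25373) = 16936*(1/(-55451) - 25373) = 16936*(-1/55451 - 25373) = 16936*(-1406958224/55451) = -23828244481664/55451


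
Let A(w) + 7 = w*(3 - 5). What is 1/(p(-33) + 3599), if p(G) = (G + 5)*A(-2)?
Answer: 1/3683 ≈ 0.00027152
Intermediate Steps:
A(w) = -7 - 2*w (A(w) = -7 + w*(3 - 5) = -7 + w*(-2) = -7 - 2*w)
p(G) = -15 - 3*G (p(G) = (G + 5)*(-7 - 2*(-2)) = (5 + G)*(-7 + 4) = (5 + G)*(-3) = -15 - 3*G)
1/(p(-33) + 3599) = 1/((-15 - 3*(-33)) + 3599) = 1/((-15 + 99) + 3599) = 1/(84 + 3599) = 1/3683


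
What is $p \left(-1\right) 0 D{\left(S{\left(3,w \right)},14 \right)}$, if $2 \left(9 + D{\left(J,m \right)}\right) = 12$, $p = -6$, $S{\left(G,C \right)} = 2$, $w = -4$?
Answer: $0$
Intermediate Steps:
$D{\left(J,m \right)} = -3$ ($D{\left(J,m \right)} = -9 + \frac{1}{2} \cdot 12 = -9 + 6 = -3$)
$p \left(-1\right) 0 D{\left(S{\left(3,w \right)},14 \right)} = \left(-6\right) \left(-1\right) 0 \left(-3\right) = 6 \cdot 0 \left(-3\right) = 0 \left(-3\right) = 0$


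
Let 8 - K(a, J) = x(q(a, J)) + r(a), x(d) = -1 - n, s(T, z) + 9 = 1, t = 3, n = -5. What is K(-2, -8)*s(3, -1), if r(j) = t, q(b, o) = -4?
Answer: -8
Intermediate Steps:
s(T, z) = -8 (s(T, z) = -9 + 1 = -8)
r(j) = 3
x(d) = 4 (x(d) = -1 - 1*(-5) = -1 + 5 = 4)
K(a, J) = 1 (K(a, J) = 8 - (4 + 3) = 8 - 1*7 = 8 - 7 = 1)
K(-2, -8)*s(3, -1) = 1*(-8) = -8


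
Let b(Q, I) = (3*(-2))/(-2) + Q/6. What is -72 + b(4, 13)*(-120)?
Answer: -512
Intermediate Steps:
b(Q, I) = 3 + Q/6 (b(Q, I) = -6*(-½) + Q*(⅙) = 3 + Q/6)
-72 + b(4, 13)*(-120) = -72 + (3 + (⅙)*4)*(-120) = -72 + (3 + ⅔)*(-120) = -72 + (11/3)*(-120) = -72 - 440 = -512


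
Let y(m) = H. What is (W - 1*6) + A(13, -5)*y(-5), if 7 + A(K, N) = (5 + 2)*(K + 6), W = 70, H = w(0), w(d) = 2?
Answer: 316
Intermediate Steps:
H = 2
y(m) = 2
A(K, N) = 35 + 7*K (A(K, N) = -7 + (5 + 2)*(K + 6) = -7 + 7*(6 + K) = -7 + (42 + 7*K) = 35 + 7*K)
(W - 1*6) + A(13, -5)*y(-5) = (70 - 1*6) + (35 + 7*13)*2 = (70 - 6) + (35 + 91)*2 = 64 + 126*2 = 64 + 252 = 316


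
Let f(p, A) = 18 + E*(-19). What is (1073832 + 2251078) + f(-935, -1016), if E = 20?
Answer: 3324548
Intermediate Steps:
f(p, A) = -362 (f(p, A) = 18 + 20*(-19) = 18 - 380 = -362)
(1073832 + 2251078) + f(-935, -1016) = (1073832 + 2251078) - 362 = 3324910 - 362 = 3324548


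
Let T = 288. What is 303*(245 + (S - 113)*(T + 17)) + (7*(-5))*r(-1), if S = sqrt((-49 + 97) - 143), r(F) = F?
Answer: -10368625 + 92415*I*sqrt(95) ≈ -1.0369e+7 + 9.0075e+5*I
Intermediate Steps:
S = I*sqrt(95) (S = sqrt(48 - 143) = sqrt(-95) = I*sqrt(95) ≈ 9.7468*I)
303*(245 + (S - 113)*(T + 17)) + (7*(-5))*r(-1) = 303*(245 + (I*sqrt(95) - 113)*(288 + 17)) + (7*(-5))*(-1) = 303*(245 + (-113 + I*sqrt(95))*305) - 35*(-1) = 303*(245 + (-34465 + 305*I*sqrt(95))) + 35 = 303*(-34220 + 305*I*sqrt(95)) + 35 = (-10368660 + 92415*I*sqrt(95)) + 35 = -10368625 + 92415*I*sqrt(95)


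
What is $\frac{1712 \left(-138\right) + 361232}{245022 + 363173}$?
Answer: $\frac{124976}{608195} \approx 0.20549$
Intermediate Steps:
$\frac{1712 \left(-138\right) + 361232}{245022 + 363173} = \frac{-236256 + 361232}{608195} = 124976 \cdot \frac{1}{608195} = \frac{124976}{608195}$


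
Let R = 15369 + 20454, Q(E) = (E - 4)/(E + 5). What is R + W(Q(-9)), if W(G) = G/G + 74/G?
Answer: 466008/13 ≈ 35847.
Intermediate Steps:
Q(E) = (-4 + E)/(5 + E)
W(G) = 1 + 74/G
R = 35823
R + W(Q(-9)) = 35823 + (74 + (-4 - 9)/(5 - 9))/(((-4 - 9)/(5 - 9))) = 35823 + (74 - 13/(-4))/((-13/(-4))) = 35823 + (74 - ¼*(-13))/((-¼*(-13))) = 35823 + (74 + 13/4)/(13/4) = 35823 + (4/13)*(309/4) = 35823 + 309/13 = 466008/13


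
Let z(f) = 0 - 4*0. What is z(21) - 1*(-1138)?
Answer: 1138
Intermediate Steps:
z(f) = 0 (z(f) = 0 + 0 = 0)
z(21) - 1*(-1138) = 0 - 1*(-1138) = 0 + 1138 = 1138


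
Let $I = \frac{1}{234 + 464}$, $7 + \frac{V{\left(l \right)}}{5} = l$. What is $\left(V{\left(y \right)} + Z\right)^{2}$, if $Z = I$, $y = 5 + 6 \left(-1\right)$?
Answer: $\frac{779470561}{487204} \approx 1599.9$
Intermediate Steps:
$y = -1$ ($y = 5 - 6 = -1$)
$V{\left(l \right)} = -35 + 5 l$
$I = \frac{1}{698} \approx 0.0014327$
$Z = \frac{1}{698} \approx 0.0014327$
$\left(V{\left(y \right)} + Z\right)^{2} = \left(\left(-35 + 5 \left(-1\right)\right) + \frac{1}{698}\right)^{2} = \left(\left(-35 - 5\right) + \frac{1}{698}\right)^{2} = \left(-40 + \frac{1}{698}\right)^{2} = \left(- \frac{27919}{698}\right)^{2} = \frac{779470561}{487204}$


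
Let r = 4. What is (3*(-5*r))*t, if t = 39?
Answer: -2340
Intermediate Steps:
(3*(-5*r))*t = (3*(-5*4))*39 = (3*(-20))*39 = -60*39 = -2340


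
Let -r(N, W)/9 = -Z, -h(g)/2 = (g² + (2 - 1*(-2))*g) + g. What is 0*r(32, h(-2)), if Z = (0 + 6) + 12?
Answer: 0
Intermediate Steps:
Z = 18 (Z = 6 + 12 = 18)
h(g) = -10*g - 2*g² (h(g) = -2*((g² + (2 - 1*(-2))*g) + g) = -2*((g² + (2 + 2)*g) + g) = -2*((g² + 4*g) + g) = -2*(g² + 5*g) = -10*g - 2*g²)
r(N, W) = 162 (r(N, W) = -(-9)*18 = -9*(-18) = 162)
0*r(32, h(-2)) = 0*162 = 0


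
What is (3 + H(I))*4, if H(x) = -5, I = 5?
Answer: -8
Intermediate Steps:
(3 + H(I))*4 = (3 - 5)*4 = -2*4 = -8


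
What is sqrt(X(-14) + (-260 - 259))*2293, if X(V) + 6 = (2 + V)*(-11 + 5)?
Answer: 2293*I*sqrt(453) ≈ 48804.0*I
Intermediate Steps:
X(V) = -18 - 6*V (X(V) = -6 + (2 + V)*(-11 + 5) = -6 + (2 + V)*(-6) = -6 + (-12 - 6*V) = -18 - 6*V)
sqrt(X(-14) + (-260 - 259))*2293 = sqrt((-18 - 6*(-14)) + (-260 - 259))*2293 = sqrt((-18 + 84) - 519)*2293 = sqrt(66 - 519)*2293 = sqrt(-453)*2293 = (I*sqrt(453))*2293 = 2293*I*sqrt(453)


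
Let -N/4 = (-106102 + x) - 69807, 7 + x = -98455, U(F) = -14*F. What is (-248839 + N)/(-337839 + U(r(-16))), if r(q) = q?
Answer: -169729/67523 ≈ -2.5136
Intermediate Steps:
x = -98462 (x = -7 - 98455 = -98462)
N = 1097484 (N = -4*((-106102 - 98462) - 69807) = -4*(-204564 - 69807) = -4*(-274371) = 1097484)
(-248839 + N)/(-337839 + U(r(-16))) = (-248839 + 1097484)/(-337839 - 14*(-16)) = 848645/(-337839 + 224) = 848645/(-337615) = 848645*(-1/337615) = -169729/67523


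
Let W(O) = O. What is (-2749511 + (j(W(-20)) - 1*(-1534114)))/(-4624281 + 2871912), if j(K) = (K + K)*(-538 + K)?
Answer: 1193077/1752369 ≈ 0.68084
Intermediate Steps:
j(K) = 2*K*(-538 + K) (j(K) = (2*K)*(-538 + K) = 2*K*(-538 + K))
(-2749511 + (j(W(-20)) - 1*(-1534114)))/(-4624281 + 2871912) = (-2749511 + (2*(-20)*(-538 - 20) - 1*(-1534114)))/(-4624281 + 2871912) = (-2749511 + (2*(-20)*(-558) + 1534114))/(-1752369) = (-2749511 + (22320 + 1534114))*(-1/1752369) = (-2749511 + 1556434)*(-1/1752369) = -1193077*(-1/1752369) = 1193077/1752369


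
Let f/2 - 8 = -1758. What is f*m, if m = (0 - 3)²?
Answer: -31500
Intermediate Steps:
f = -3500 (f = 16 + 2*(-1758) = 16 - 3516 = -3500)
m = 9 (m = (-3)² = 9)
f*m = -3500*9 = -31500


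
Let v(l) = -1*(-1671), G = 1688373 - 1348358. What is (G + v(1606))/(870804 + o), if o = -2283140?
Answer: -170843/706168 ≈ -0.24193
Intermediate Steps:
G = 340015
v(l) = 1671
(G + v(1606))/(870804 + o) = (340015 + 1671)/(870804 - 2283140) = 341686/(-1412336) = 341686*(-1/1412336) = -170843/706168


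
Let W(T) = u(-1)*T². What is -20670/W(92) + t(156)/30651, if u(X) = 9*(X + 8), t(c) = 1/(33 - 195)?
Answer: -2851017577/73548423144 ≈ -0.038764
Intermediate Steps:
t(c) = -1/162 (t(c) = 1/(-162) = -1/162)
u(X) = 72 + 9*X (u(X) = 9*(8 + X) = 72 + 9*X)
W(T) = 63*T² (W(T) = (72 + 9*(-1))*T² = (72 - 9)*T² = 63*T²)
-20670/W(92) + t(156)/30651 = -20670/(63*92²) - 1/162/30651 = -20670/(63*8464) - 1/162*1/30651 = -20670/533232 - 1/4965462 = -20670*1/533232 - 1/4965462 = -3445/88872 - 1/4965462 = -2851017577/73548423144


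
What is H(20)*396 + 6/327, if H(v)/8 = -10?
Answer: -3453118/109 ≈ -31680.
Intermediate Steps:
H(v) = -80 (H(v) = 8*(-10) = -80)
H(20)*396 + 6/327 = -80*396 + 6/327 = -31680 + 6*(1/327) = -31680 + 2/109 = -3453118/109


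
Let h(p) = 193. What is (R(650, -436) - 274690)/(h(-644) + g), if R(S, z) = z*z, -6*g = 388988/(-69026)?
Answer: -4379389083/10040137 ≈ -436.19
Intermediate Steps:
g = 97247/103539 (g = -194494/(3*(-69026)) = -194494*(-1)/(3*69026) = -1/6*(-194494/34513) = 97247/103539 ≈ 0.93923)
R(S, z) = z**2
(R(650, -436) - 274690)/(h(-644) + g) = ((-436)**2 - 274690)/(193 + 97247/103539) = (190096 - 274690)/(20080274/103539) = -84594*103539/20080274 = -4379389083/10040137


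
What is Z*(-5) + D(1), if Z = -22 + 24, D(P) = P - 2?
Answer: -11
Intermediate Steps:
D(P) = -2 + P
Z = 2
Z*(-5) + D(1) = 2*(-5) + (-2 + 1) = -10 - 1 = -11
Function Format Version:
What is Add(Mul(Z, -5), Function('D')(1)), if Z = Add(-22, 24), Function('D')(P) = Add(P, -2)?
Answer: -11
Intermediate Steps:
Function('D')(P) = Add(-2, P)
Z = 2
Add(Mul(Z, -5), Function('D')(1)) = Add(Mul(2, -5), Add(-2, 1)) = Add(-10, -1) = -11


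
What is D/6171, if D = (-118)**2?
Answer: 13924/6171 ≈ 2.2564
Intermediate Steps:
D = 13924
D/6171 = 13924/6171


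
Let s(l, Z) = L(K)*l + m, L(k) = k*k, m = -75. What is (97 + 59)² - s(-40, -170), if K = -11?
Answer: 29251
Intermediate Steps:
L(k) = k²
s(l, Z) = -75 + 121*l (s(l, Z) = (-11)²*l - 75 = 121*l - 75 = -75 + 121*l)
(97 + 59)² - s(-40, -170) = (97 + 59)² - (-75 + 121*(-40)) = 156² - (-75 - 4840) = 24336 - 1*(-4915) = 24336 + 4915 = 29251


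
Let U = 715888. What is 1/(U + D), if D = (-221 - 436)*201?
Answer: 1/583831 ≈ 1.7128e-6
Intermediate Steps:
D = -132057 (D = -657*201 = -132057)
1/(U + D) = 1/(715888 - 132057) = 1/583831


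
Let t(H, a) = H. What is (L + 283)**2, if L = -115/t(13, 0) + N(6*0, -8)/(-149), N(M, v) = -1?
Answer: 282013040401/3751969 ≈ 75164.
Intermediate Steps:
L = -17122/1937 (L = -115/13 - 1/(-149) = -115*1/13 - 1*(-1/149) = -115/13 + 1/149 = -17122/1937 ≈ -8.8394)
(L + 283)**2 = (-17122/1937 + 283)**2 = (531049/1937)**2 = 282013040401/3751969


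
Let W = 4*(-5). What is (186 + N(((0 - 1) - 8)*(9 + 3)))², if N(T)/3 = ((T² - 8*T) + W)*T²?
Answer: 191563889193934884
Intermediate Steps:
W = -20
N(T) = 3*T²*(-20 + T² - 8*T) (N(T) = 3*(((T² - 8*T) - 20)*T²) = 3*((-20 + T² - 8*T)*T²) = 3*(T²*(-20 + T² - 8*T)) = 3*T²*(-20 + T² - 8*T))
(186 + N(((0 - 1) - 8)*(9 + 3)))² = (186 + 3*(((0 - 1) - 8)*(9 + 3))²*(-20 + (((0 - 1) - 8)*(9 + 3))² - 8*((0 - 1) - 8)*(9 + 3)))² = (186 + 3*((-1 - 8)*12)²*(-20 + ((-1 - 8)*12)² - 8*(-1 - 8)*12))² = (186 + 3*(-9*12)²*(-20 + (-9*12)² - (-72)*12))² = (186 + 3*(-108)²*(-20 + (-108)² - 8*(-108)))² = (186 + 3*11664*(-20 + 11664 + 864))² = (186 + 3*11664*12508)² = (186 + 437679936)² = 437680122² = 191563889193934884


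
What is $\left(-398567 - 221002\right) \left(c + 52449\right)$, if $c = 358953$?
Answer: $-254891925738$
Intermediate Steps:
$\left(-398567 - 221002\right) \left(c + 52449\right) = \left(-398567 - 221002\right) \left(358953 + 52449\right) = \left(-619569\right) 411402 = -254891925738$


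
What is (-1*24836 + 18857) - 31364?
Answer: -37343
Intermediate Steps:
(-1*24836 + 18857) - 31364 = (-24836 + 18857) - 31364 = -5979 - 31364 = -37343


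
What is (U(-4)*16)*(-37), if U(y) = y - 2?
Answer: 3552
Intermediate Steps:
U(y) = -2 + y
(U(-4)*16)*(-37) = ((-2 - 4)*16)*(-37) = -6*16*(-37) = -96*(-37) = 3552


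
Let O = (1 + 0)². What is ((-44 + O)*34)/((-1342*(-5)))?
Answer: -731/3355 ≈ -0.21788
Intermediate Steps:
O = 1 (O = 1² = 1)
((-44 + O)*34)/((-1342*(-5))) = ((-44 + 1)*34)/((-1342*(-5))) = (-43*34)/((-61*(-110))) = -1462/6710 = -1462*1/6710 = -731/3355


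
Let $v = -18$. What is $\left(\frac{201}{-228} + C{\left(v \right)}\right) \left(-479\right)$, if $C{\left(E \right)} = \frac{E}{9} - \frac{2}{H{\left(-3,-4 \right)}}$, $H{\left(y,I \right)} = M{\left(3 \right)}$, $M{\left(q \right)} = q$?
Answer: $\frac{387511}{228} \approx 1699.6$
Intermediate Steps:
$H{\left(y,I \right)} = 3$
$C{\left(E \right)} = - \frac{2}{3} + \frac{E}{9}$ ($C{\left(E \right)} = \frac{E}{9} - \frac{2}{3} = - \frac{2}{3} + \frac{E}{9}$)
$\left(\frac{201}{-228} + C{\left(v \right)}\right) \left(-479\right) = \left(\frac{201}{-228} + \left(- \frac{2}{3} + \frac{1}{9} \left(-18\right)\right)\right) \left(-479\right) = \left(201 \left(- \frac{1}{228}\right) - \frac{8}{3}\right) \left(-479\right) = \left(- \frac{67}{76} - \frac{8}{3}\right) \left(-479\right) = \left(- \frac{809}{228}\right) \left(-479\right) = \frac{387511}{228}$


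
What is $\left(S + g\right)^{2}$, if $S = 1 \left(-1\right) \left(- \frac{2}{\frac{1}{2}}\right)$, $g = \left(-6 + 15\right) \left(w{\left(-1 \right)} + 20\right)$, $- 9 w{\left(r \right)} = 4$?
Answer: $32400$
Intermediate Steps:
$w{\left(r \right)} = - \frac{4}{9}$ ($w{\left(r \right)} = \left(- \frac{1}{9}\right) 4 = - \frac{4}{9}$)
$g = 176$ ($g = \left(-6 + 15\right) \left(- \frac{4}{9} + 20\right) = 9 \cdot \frac{176}{9} = 176$)
$S = 4$ ($S = - \left(-2\right) \frac{1}{\frac{1}{2}} = - \left(-2\right) 2 = \left(-1\right) \left(-4\right) = 4$)
$\left(S + g\right)^{2} = \left(4 + 176\right)^{2} = 180^{2} = 32400$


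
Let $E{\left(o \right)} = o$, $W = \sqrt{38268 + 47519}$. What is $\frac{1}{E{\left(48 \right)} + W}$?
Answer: $- \frac{48}{83483} + \frac{\sqrt{85787}}{83483} \approx 0.0029335$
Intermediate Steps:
$W = \sqrt{85787} \approx 292.89$
$\frac{1}{E{\left(48 \right)} + W} = \frac{1}{48 + \sqrt{85787}}$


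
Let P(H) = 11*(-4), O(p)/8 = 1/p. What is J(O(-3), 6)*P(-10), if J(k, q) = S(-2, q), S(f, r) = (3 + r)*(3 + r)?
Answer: -3564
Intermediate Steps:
S(f, r) = (3 + r)²
O(p) = 8/p
J(k, q) = (3 + q)²
P(H) = -44
J(O(-3), 6)*P(-10) = (3 + 6)²*(-44) = 9²*(-44) = 81*(-44) = -3564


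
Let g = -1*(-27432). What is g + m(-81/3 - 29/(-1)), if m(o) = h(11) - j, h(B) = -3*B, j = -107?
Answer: 27506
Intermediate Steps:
m(o) = 74 (m(o) = -3*11 - 1*(-107) = -33 + 107 = 74)
g = 27432
g + m(-81/3 - 29/(-1)) = 27432 + 74 = 27506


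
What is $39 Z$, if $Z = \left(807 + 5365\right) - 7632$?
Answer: $-56940$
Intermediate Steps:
$Z = -1460$ ($Z = 6172 - 7632 = -1460$)
$39 Z = 39 \left(-1460\right) = -56940$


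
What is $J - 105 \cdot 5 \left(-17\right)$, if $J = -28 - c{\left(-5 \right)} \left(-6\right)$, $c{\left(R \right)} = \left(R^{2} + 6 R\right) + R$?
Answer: $8837$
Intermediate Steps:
$c{\left(R \right)} = R^{2} + 7 R$
$J = -88$ ($J = -28 - - 5 \left(7 - 5\right) \left(-6\right) = -28 - \left(-5\right) 2 \left(-6\right) = -28 - \left(-10\right) \left(-6\right) = -28 - 60 = -88$)
$J - 105 \cdot 5 \left(-17\right) = -88 - 105 \cdot 5 \left(-17\right) = -88 - -8925 = -88 + 8925 = 8837$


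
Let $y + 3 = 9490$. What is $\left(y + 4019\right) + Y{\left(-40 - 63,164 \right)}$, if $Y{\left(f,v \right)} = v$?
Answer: $13670$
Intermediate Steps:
$y = 9487$ ($y = -3 + 9490 = 9487$)
$\left(y + 4019\right) + Y{\left(-40 - 63,164 \right)} = \left(9487 + 4019\right) + 164 = 13506 + 164 = 13670$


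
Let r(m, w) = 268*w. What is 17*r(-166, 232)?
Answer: 1056992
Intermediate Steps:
17*r(-166, 232) = 17*(268*232) = 17*62176 = 1056992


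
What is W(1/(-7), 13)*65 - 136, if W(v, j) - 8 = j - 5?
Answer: 904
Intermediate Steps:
W(v, j) = 3 + j (W(v, j) = 8 + (j - 5) = 8 + (-5 + j) = 3 + j)
W(1/(-7), 13)*65 - 136 = (3 + 13)*65 - 136 = 16*65 - 136 = 1040 - 136 = 904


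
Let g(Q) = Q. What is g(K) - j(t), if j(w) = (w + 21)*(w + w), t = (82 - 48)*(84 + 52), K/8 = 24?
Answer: -42956768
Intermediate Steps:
K = 192 (K = 8*24 = 192)
t = 4624 (t = 34*136 = 4624)
j(w) = 2*w*(21 + w) (j(w) = (21 + w)*(2*w) = 2*w*(21 + w))
g(K) - j(t) = 192 - 2*4624*(21 + 4624) = 192 - 2*4624*4645 = 192 - 1*42956960 = 192 - 42956960 = -42956768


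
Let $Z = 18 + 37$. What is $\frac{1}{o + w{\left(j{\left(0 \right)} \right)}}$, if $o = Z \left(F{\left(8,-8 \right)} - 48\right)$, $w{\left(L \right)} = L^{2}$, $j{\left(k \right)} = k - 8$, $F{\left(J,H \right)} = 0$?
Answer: $- \frac{1}{2576} \approx -0.0003882$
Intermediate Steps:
$j{\left(k \right)} = -8 + k$ ($j{\left(k \right)} = k - 8 = -8 + k$)
$Z = 55$
$o = -2640$ ($o = 55 \left(0 - 48\right) = 55 \left(-48\right) = -2640$)
$\frac{1}{o + w{\left(j{\left(0 \right)} \right)}} = \frac{1}{-2640 + \left(-8 + 0\right)^{2}} = \frac{1}{-2640 + \left(-8\right)^{2}} = \frac{1}{-2640 + 64} = \frac{1}{-2576} = - \frac{1}{2576}$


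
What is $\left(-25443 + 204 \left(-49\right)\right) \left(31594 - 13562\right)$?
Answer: $-639036048$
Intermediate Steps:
$\left(-25443 + 204 \left(-49\right)\right) \left(31594 - 13562\right) = \left(-25443 - 9996\right) 18032 = \left(-35439\right) 18032 = -639036048$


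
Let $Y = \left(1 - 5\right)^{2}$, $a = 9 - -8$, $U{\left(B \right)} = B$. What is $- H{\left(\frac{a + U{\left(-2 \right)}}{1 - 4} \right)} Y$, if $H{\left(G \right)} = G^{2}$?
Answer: $-400$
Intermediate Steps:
$a = 17$ ($a = 9 + 8 = 17$)
$Y = 16$ ($Y = \left(-4\right)^{2} = 16$)
$- H{\left(\frac{a + U{\left(-2 \right)}}{1 - 4} \right)} Y = - \left(\frac{17 - 2}{1 - 4}\right)^{2} \cdot 16 = - \left(\frac{15}{-3}\right)^{2} \cdot 16 = - \left(15 \left(- \frac{1}{3}\right)\right)^{2} \cdot 16 = - \left(-5\right)^{2} \cdot 16 = \left(-1\right) 25 \cdot 16 = \left(-25\right) 16 = -400$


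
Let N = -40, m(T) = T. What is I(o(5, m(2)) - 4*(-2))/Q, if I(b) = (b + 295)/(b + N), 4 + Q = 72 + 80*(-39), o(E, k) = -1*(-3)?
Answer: 153/44254 ≈ 0.0034573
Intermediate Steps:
o(E, k) = 3
Q = -3052 (Q = -4 + (72 + 80*(-39)) = -4 + (72 - 3120) = -4 - 3048 = -3052)
I(b) = (295 + b)/(-40 + b) (I(b) = (b + 295)/(b - 40) = (295 + b)/(-40 + b))
I(o(5, m(2)) - 4*(-2))/Q = ((295 + (3 - 4*(-2)))/(-40 + (3 - 4*(-2))))/(-3052) = ((295 + (3 + 8))/(-40 + (3 + 8)))*(-1/3052) = ((295 + 11)/(-40 + 11))*(-1/3052) = (306/(-29))*(-1/3052) = -1/29*306*(-1/3052) = -306/29*(-1/3052) = 153/44254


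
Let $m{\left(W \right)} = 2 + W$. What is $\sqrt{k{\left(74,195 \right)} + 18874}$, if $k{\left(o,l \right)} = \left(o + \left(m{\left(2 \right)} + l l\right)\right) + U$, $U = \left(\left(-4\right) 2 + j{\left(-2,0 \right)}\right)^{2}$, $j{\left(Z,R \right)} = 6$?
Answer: $\sqrt{56981} \approx 238.71$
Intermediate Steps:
$U = 4$ ($U = \left(\left(-4\right) 2 + 6\right)^{2} = \left(-8 + 6\right)^{2} = \left(-2\right)^{2} = 4$)
$k{\left(o,l \right)} = 8 + o + l^{2}$ ($k{\left(o,l \right)} = \left(o + \left(\left(2 + 2\right) + l l\right)\right) + 4 = \left(o + \left(4 + l^{2}\right)\right) + 4 = \left(4 + o + l^{2}\right) + 4 = 8 + o + l^{2}$)
$\sqrt{k{\left(74,195 \right)} + 18874} = \sqrt{\left(8 + 74 + 195^{2}\right) + 18874} = \sqrt{\left(8 + 74 + 38025\right) + 18874} = \sqrt{38107 + 18874} = \sqrt{56981}$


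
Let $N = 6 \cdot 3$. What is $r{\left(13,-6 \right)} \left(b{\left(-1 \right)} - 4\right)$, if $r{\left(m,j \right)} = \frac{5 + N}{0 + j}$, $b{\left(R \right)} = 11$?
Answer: $- \frac{161}{6} \approx -26.833$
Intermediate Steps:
$N = 18$
$r{\left(m,j \right)} = \frac{23}{j}$ ($r{\left(m,j \right)} = \frac{5 + 18}{0 + j} = \frac{23}{j}$)
$r{\left(13,-6 \right)} \left(b{\left(-1 \right)} - 4\right) = \frac{23}{-6} \left(11 - 4\right) = 23 \left(- \frac{1}{6}\right) \left(11 + \left(-11 + 7\right)\right) = - \frac{23 \left(11 - 4\right)}{6} = \left(- \frac{23}{6}\right) 7 = - \frac{161}{6}$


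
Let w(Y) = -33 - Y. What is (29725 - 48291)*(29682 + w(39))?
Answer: -549739260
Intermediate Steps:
(29725 - 48291)*(29682 + w(39)) = (29725 - 48291)*(29682 + (-33 - 1*39)) = -18566*(29682 + (-33 - 39)) = -18566*(29682 - 72) = -18566*29610 = -549739260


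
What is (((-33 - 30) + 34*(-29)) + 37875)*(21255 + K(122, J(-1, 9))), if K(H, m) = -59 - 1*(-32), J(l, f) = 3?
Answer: 781742328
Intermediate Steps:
K(H, m) = -27 (K(H, m) = -59 + 32 = -27)
(((-33 - 30) + 34*(-29)) + 37875)*(21255 + K(122, J(-1, 9))) = (((-33 - 30) + 34*(-29)) + 37875)*(21255 - 27) = ((-63 - 986) + 37875)*21228 = (-1049 + 37875)*21228 = 36826*21228 = 781742328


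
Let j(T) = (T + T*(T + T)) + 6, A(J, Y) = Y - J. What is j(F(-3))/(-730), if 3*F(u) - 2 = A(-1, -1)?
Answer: -34/3285 ≈ -0.010350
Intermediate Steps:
F(u) = 2/3 (F(u) = 2/3 + (-1 - 1*(-1))/3 = 2/3 + (-1 + 1)/3 = 2/3 + (1/3)*0 = 2/3 + 0 = 2/3)
j(T) = 6 + T + 2*T**2 (j(T) = (T + T*(2*T)) + 6 = (T + 2*T**2) + 6 = 6 + T + 2*T**2)
j(F(-3))/(-730) = (6 + 2/3 + 2*(2/3)**2)/(-730) = (6 + 2/3 + 2*(4/9))*(-1/730) = (6 + 2/3 + 8/9)*(-1/730) = (68/9)*(-1/730) = -34/3285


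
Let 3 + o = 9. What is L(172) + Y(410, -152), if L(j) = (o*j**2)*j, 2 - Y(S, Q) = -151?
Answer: 30530841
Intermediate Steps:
o = 6 (o = -3 + 9 = 6)
Y(S, Q) = 153 (Y(S, Q) = 2 - 1*(-151) = 2 + 151 = 153)
L(j) = 6*j**3 (L(j) = (6*j**2)*j = 6*j**3)
L(172) + Y(410, -152) = 6*172**3 + 153 = 6*5088448 + 153 = 30530688 + 153 = 30530841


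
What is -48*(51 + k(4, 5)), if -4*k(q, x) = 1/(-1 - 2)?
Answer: -2452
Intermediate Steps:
k(q, x) = 1/12 (k(q, x) = -1/(4*(-1 - 2)) = -¼/(-3) = -¼*(-⅓) = 1/12)
-48*(51 + k(4, 5)) = -48*(51 + 1/12) = -48*613/12 = -2452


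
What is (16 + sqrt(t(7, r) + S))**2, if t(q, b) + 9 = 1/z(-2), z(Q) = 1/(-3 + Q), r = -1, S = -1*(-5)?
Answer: 247 + 96*I ≈ 247.0 + 96.0*I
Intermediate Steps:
S = 5
t(q, b) = -14 (t(q, b) = -9 + 1/(1/(-3 - 2)) = -9 + 1/(1/(-5)) = -9 + 1/(-1/5) = -9 - 5 = -14)
(16 + sqrt(t(7, r) + S))**2 = (16 + sqrt(-14 + 5))**2 = (16 + sqrt(-9))**2 = (16 + 3*I)**2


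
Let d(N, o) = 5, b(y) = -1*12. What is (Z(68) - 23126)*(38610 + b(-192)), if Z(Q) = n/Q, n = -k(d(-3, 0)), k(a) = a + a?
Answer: -15174591411/17 ≈ -8.9262e+8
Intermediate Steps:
b(y) = -12
k(a) = 2*a
n = -10 (n = -2*5 = -1*10 = -10)
Z(Q) = -10/Q
(Z(68) - 23126)*(38610 + b(-192)) = (-10/68 - 23126)*(38610 - 12) = (-10*1/68 - 23126)*38598 = (-5/34 - 23126)*38598 = -786289/34*38598 = -15174591411/17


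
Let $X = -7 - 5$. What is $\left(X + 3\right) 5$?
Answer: $-45$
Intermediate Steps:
$X = -12$
$\left(X + 3\right) 5 = \left(-12 + 3\right) 5 = \left(-9\right) 5 = -45$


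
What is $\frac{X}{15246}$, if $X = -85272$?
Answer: $- \frac{1292}{231} \approx -5.5931$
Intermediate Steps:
$\frac{X}{15246} = - \frac{85272}{15246} = \left(-85272\right) \frac{1}{15246} = - \frac{1292}{231}$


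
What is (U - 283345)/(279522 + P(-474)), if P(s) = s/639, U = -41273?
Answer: -34571817/29769014 ≈ -1.1613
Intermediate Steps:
P(s) = s/639 (P(s) = s*(1/639) = s/639)
(U - 283345)/(279522 + P(-474)) = (-41273 - 283345)/(279522 + (1/639)*(-474)) = -324618/(279522 - 158/213) = -324618/59538028/213 = -324618*213/59538028 = -34571817/29769014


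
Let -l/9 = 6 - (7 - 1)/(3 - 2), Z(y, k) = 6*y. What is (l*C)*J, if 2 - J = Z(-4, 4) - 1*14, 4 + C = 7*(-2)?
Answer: 0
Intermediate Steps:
l = 0 (l = -9*(6 - (7 - 1)/(3 - 2)) = -9*(6 - 6/1) = -9*(6 - 6) = -9*0 = 0)
C = -18 (C = -4 + 7*(-2) = -4 - 14 = -18)
J = 40 (J = 2 - (6*(-4) - 1*14) = 2 - (-24 - 14) = 2 - 1*(-38) = 2 + 38 = 40)
(l*C)*J = (0*(-18))*40 = 0*40 = 0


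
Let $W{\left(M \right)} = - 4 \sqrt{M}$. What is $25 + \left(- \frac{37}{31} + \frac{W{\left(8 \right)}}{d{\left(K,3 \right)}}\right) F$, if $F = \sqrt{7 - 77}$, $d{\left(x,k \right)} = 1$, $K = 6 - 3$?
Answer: $25 - \frac{i \sqrt{70} \left(37 + 248 \sqrt{2}\right)}{31} \approx 25.0 - 104.64 i$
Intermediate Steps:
$K = 3$ ($K = 6 - 3 = 3$)
$F = i \sqrt{70}$ ($F = \sqrt{-70} = i \sqrt{70} \approx 8.3666 i$)
$25 + \left(- \frac{37}{31} + \frac{W{\left(8 \right)}}{d{\left(K,3 \right)}}\right) F = 25 + \left(- \frac{37}{31} + \frac{\left(-4\right) \sqrt{8}}{1}\right) i \sqrt{70} = 25 + \left(\left(-37\right) \frac{1}{31} + - 4 \cdot 2 \sqrt{2} \cdot 1\right) i \sqrt{70} = 25 + \left(- \frac{37}{31} + - 8 \sqrt{2} \cdot 1\right) i \sqrt{70} = 25 + \left(- \frac{37}{31} - 8 \sqrt{2}\right) i \sqrt{70} = 25 + i \sqrt{70} \left(- \frac{37}{31} - 8 \sqrt{2}\right)$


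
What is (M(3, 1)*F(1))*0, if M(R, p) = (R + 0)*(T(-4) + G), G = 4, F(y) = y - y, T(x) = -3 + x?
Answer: 0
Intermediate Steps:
F(y) = 0
M(R, p) = -3*R (M(R, p) = (R + 0)*((-3 - 4) + 4) = R*(-7 + 4) = R*(-3) = -3*R)
(M(3, 1)*F(1))*0 = (-3*3*0)*0 = -9*0*0 = 0*0 = 0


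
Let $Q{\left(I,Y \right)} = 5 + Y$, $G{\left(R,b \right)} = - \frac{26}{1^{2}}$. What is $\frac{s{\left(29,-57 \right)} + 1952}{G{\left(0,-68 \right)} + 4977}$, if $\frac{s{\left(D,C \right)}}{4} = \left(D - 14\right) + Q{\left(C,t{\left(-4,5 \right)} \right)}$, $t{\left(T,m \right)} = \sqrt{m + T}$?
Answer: $\frac{2036}{4951} \approx 0.41123$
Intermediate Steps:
$t{\left(T,m \right)} = \sqrt{T + m}$
$G{\left(R,b \right)} = -26$ ($G{\left(R,b \right)} = - \frac{26}{1} = \left(-26\right) 1 = -26$)
$s{\left(D,C \right)} = -32 + 4 D$ ($s{\left(D,C \right)} = 4 \left(\left(D - 14\right) + \left(5 + \sqrt{-4 + 5}\right)\right) = 4 \left(\left(-14 + D\right) + \left(5 + \sqrt{1}\right)\right) = 4 \left(\left(-14 + D\right) + \left(5 + 1\right)\right) = 4 \left(\left(-14 + D\right) + 6\right) = 4 \left(-8 + D\right) = -32 + 4 D$)
$\frac{s{\left(29,-57 \right)} + 1952}{G{\left(0,-68 \right)} + 4977} = \frac{\left(-32 + 4 \cdot 29\right) + 1952}{-26 + 4977} = \frac{\left(-32 + 116\right) + 1952}{4951} = \left(84 + 1952\right) \frac{1}{4951} = 2036 \cdot \frac{1}{4951} = \frac{2036}{4951}$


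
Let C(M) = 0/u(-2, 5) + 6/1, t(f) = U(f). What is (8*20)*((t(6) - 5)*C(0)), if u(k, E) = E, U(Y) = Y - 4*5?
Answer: -18240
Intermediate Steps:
U(Y) = -20 + Y (U(Y) = Y - 20 = -20 + Y)
t(f) = -20 + f
C(M) = 6 (C(M) = 0/5 + 6/1 = 0*(1/5) + 6*1 = 0 + 6 = 6)
(8*20)*((t(6) - 5)*C(0)) = (8*20)*(((-20 + 6) - 5)*6) = 160*((-14 - 5)*6) = 160*(-19*6) = 160*(-114) = -18240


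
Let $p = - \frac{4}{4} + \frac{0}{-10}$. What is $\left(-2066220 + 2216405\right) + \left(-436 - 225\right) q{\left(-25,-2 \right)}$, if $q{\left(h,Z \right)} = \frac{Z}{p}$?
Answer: $148863$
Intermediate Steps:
$p = -1$ ($p = \left(-4\right) \frac{1}{4} + 0 \left(- \frac{1}{10}\right) = -1 + 0 = -1$)
$q{\left(h,Z \right)} = - Z$ ($q{\left(h,Z \right)} = \frac{Z}{-1} = Z \left(-1\right) = - Z$)
$\left(-2066220 + 2216405\right) + \left(-436 - 225\right) q{\left(-25,-2 \right)} = \left(-2066220 + 2216405\right) + \left(-436 - 225\right) \left(\left(-1\right) \left(-2\right)\right) = 150185 - 1322 = 148863$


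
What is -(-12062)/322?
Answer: 6031/161 ≈ 37.460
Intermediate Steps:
-(-12062)/322 = -74*(-163/322) = 6031/161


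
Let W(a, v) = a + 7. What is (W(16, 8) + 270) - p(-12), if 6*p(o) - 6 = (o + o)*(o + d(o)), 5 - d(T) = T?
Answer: 312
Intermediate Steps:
d(T) = 5 - T
W(a, v) = 7 + a
p(o) = 1 + 5*o/3 (p(o) = 1 + ((o + o)*(o + (5 - o)))/6 = 1 + ((2*o)*5)/6 = 1 + (10*o)/6 = 1 + 5*o/3)
(W(16, 8) + 270) - p(-12) = ((7 + 16) + 270) - (1 + (5/3)*(-12)) = (23 + 270) - (1 - 20) = 293 - 1*(-19) = 293 + 19 = 312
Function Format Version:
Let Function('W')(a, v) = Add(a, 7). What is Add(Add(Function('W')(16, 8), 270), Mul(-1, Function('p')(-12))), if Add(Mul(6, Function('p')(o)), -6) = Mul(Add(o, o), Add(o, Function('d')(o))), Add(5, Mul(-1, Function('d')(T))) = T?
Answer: 312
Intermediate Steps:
Function('d')(T) = Add(5, Mul(-1, T))
Function('W')(a, v) = Add(7, a)
Function('p')(o) = Add(1, Mul(Rational(5, 3), o)) (Function('p')(o) = Add(1, Mul(Rational(1, 6), Mul(Add(o, o), Add(o, Add(5, Mul(-1, o)))))) = Add(1, Mul(Rational(1, 6), Mul(Mul(2, o), 5))) = Add(1, Mul(Rational(1, 6), Mul(10, o))) = Add(1, Mul(Rational(5, 3), o)))
Add(Add(Function('W')(16, 8), 270), Mul(-1, Function('p')(-12))) = Add(Add(Add(7, 16), 270), Mul(-1, Add(1, Mul(Rational(5, 3), -12)))) = Add(Add(23, 270), Mul(-1, Add(1, -20))) = Add(293, Mul(-1, -19)) = Add(293, 19) = 312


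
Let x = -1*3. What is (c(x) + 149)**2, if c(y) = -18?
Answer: 17161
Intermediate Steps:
x = -3
(c(x) + 149)**2 = (-18 + 149)**2 = 131**2 = 17161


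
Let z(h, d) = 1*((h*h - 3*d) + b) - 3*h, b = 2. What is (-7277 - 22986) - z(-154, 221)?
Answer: -53780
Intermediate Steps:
z(h, d) = 2 + h**2 - 3*d - 3*h (z(h, d) = 1*((h*h - 3*d) + 2) - 3*h = 1*((h**2 - 3*d) + 2) - 3*h = 1*(2 + h**2 - 3*d) - 3*h = (2 + h**2 - 3*d) - 3*h = 2 + h**2 - 3*d - 3*h)
(-7277 - 22986) - z(-154, 221) = (-7277 - 22986) - (2 + (-154)**2 - 3*221 - 3*(-154)) = -30263 - (2 + 23716 - 663 + 462) = -30263 - 1*23517 = -30263 - 23517 = -53780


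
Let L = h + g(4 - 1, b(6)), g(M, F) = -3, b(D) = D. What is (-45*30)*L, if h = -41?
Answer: 59400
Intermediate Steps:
L = -44 (L = -41 - 3 = -44)
(-45*30)*L = -45*30*(-44) = -1350*(-44) = 59400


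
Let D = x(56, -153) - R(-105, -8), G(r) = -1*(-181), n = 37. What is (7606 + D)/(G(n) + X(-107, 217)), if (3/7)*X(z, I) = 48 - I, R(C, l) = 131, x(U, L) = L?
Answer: -10983/320 ≈ -34.322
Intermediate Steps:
X(z, I) = 112 - 7*I/3 (X(z, I) = 7*(48 - I)/3 = 112 - 7*I/3)
G(r) = 181
D = -284 (D = -153 - 1*131 = -153 - 131 = -284)
(7606 + D)/(G(n) + X(-107, 217)) = (7606 - 284)/(181 + (112 - 7/3*217)) = 7322/(181 + (112 - 1519/3)) = 7322/(181 - 1183/3) = 7322/(-640/3) = 7322*(-3/640) = -10983/320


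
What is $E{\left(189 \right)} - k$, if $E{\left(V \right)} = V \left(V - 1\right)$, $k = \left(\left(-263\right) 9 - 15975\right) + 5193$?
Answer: $48681$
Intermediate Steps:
$k = -13149$ ($k = \left(-2367 - 15975\right) + 5193 = -18342 + 5193 = -13149$)
$E{\left(V \right)} = V \left(-1 + V\right)$
$E{\left(189 \right)} - k = 189 \left(-1 + 189\right) - -13149 = 189 \cdot 188 + 13149 = 35532 + 13149 = 48681$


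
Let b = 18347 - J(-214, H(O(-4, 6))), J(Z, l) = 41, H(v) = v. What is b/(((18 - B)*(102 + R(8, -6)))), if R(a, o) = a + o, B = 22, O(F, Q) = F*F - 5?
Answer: -9153/208 ≈ -44.005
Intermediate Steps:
O(F, Q) = -5 + F**2 (O(F, Q) = F**2 - 5 = -5 + F**2)
b = 18306 (b = 18347 - 1*41 = 18347 - 41 = 18306)
b/(((18 - B)*(102 + R(8, -6)))) = 18306/(((18 - 1*22)*(102 + (8 - 6)))) = 18306/(((18 - 22)*(102 + 2))) = 18306/((-4*104)) = 18306/(-416) = 18306*(-1/416) = -9153/208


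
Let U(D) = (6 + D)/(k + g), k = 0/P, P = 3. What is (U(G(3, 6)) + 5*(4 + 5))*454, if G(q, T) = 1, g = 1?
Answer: 23608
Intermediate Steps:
k = 0 (k = 0/3 = 0*(⅓) = 0)
U(D) = 6 + D (U(D) = (6 + D)/(0 + 1) = (6 + D)/1 = (6 + D)*1 = 6 + D)
(U(G(3, 6)) + 5*(4 + 5))*454 = ((6 + 1) + 5*(4 + 5))*454 = (7 + 5*9)*454 = (7 + 45)*454 = 52*454 = 23608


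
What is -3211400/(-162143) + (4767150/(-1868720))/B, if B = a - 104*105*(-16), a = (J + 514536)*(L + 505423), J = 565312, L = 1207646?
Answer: 370045312609394027421785/18683520309655961093824 ≈ 19.806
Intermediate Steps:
a = 1849854133512 (a = (565312 + 514536)*(1207646 + 505423) = 1079848*1713069 = 1849854133512)
B = 1849854308232 (B = 1849854133512 - 104*105*(-16) = 1849854133512 - 10920*(-16) = 1849854133512 + 174720 = 1849854308232)
-3211400/(-162143) + (4767150/(-1868720))/B = -3211400/(-162143) + (4767150/(-1868720))/1849854308232 = -3211400*(-1/162143) + (4767150*(-1/1868720))*(1/1849854308232) = 3211400/162143 - 476715/186872*1/1849854308232 = 3211400/162143 - 158905/115228658095976768 = 370045312609394027421785/18683520309655961093824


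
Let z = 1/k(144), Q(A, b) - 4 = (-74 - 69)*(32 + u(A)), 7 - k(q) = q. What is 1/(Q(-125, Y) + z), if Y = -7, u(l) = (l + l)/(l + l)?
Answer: -137/645956 ≈ -0.00021209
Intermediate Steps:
u(l) = 1 (u(l) = (2*l)/((2*l)) = (2*l)*(1/(2*l)) = 1)
k(q) = 7 - q
Q(A, b) = -4715 (Q(A, b) = 4 + (-74 - 69)*(32 + 1) = 4 - 143*33 = 4 - 4719 = -4715)
z = -1/137 (z = 1/(7 - 1*144) = 1/(7 - 144) = 1/(-137) = -1/137 ≈ -0.0072993)
1/(Q(-125, Y) + z) = 1/(-4715 - 1/137) = 1/(-645956/137) = -137/645956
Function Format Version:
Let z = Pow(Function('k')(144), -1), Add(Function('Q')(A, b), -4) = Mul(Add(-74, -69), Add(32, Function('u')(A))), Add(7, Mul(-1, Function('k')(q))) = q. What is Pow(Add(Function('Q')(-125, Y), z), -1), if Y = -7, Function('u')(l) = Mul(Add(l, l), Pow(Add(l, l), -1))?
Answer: Rational(-137, 645956) ≈ -0.00021209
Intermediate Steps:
Function('u')(l) = 1 (Function('u')(l) = Mul(Mul(2, l), Pow(Mul(2, l), -1)) = Mul(Mul(2, l), Mul(Rational(1, 2), Pow(l, -1))) = 1)
Function('k')(q) = Add(7, Mul(-1, q))
Function('Q')(A, b) = -4715 (Function('Q')(A, b) = Add(4, Mul(Add(-74, -69), Add(32, 1))) = Add(4, Mul(-143, 33)) = Add(4, -4719) = -4715)
z = Rational(-1, 137) (z = Pow(Add(7, Mul(-1, 144)), -1) = Pow(Add(7, -144), -1) = Pow(-137, -1) = Rational(-1, 137) ≈ -0.0072993)
Pow(Add(Function('Q')(-125, Y), z), -1) = Pow(Add(-4715, Rational(-1, 137)), -1) = Pow(Rational(-645956, 137), -1) = Rational(-137, 645956)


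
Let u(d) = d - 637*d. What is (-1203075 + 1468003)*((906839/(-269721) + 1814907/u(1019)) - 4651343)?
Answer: -17950296128259216635000/14566822047 ≈ -1.2323e+12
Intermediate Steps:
u(d) = -636*d
(-1203075 + 1468003)*((906839/(-269721) + 1814907/u(1019)) - 4651343) = (-1203075 + 1468003)*((906839/(-269721) + 1814907/((-636*1019))) - 4651343) = 264928*((906839*(-1/269721) + 1814907/(-648084)) - 4651343) = 264928*((-906839/269721 + 1814907*(-1/648084)) - 4651343) = 264928*((-906839/269721 - 604969/216028) - 4651343) = 264928*(-359075459141/58267288188 - 4651343) = 264928*(-271021502117695625/58267288188) = -17950296128259216635000/14566822047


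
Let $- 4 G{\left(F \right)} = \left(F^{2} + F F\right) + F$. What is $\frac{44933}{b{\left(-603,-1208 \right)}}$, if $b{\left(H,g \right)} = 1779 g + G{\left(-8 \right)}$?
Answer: $- \frac{44933}{2149062} \approx -0.020908$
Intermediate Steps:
$G{\left(F \right)} = - \frac{F^{2}}{2} - \frac{F}{4}$ ($G{\left(F \right)} = - \frac{\left(F^{2} + F F\right) + F}{4} = - \frac{\left(F^{2} + F^{2}\right) + F}{4} = - \frac{2 F^{2} + F}{4} = - \frac{F + 2 F^{2}}{4} = - \frac{F^{2}}{2} - \frac{F}{4}$)
$b{\left(H,g \right)} = -30 + 1779 g$ ($b{\left(H,g \right)} = 1779 g - - 2 \left(1 + 2 \left(-8\right)\right) = 1779 g - - 2 \left(1 - 16\right) = 1779 g - \left(-2\right) \left(-15\right) = 1779 g - 30 = -30 + 1779 g$)
$\frac{44933}{b{\left(-603,-1208 \right)}} = \frac{44933}{-30 + 1779 \left(-1208\right)} = \frac{44933}{-30 - 2149032} = \frac{44933}{-2149062} = 44933 \left(- \frac{1}{2149062}\right) = - \frac{44933}{2149062}$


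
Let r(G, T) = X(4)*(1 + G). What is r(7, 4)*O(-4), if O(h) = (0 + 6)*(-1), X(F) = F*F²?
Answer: -3072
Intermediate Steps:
X(F) = F³
O(h) = -6 (O(h) = 6*(-1) = -6)
r(G, T) = 64 + 64*G (r(G, T) = 4³*(1 + G) = 64*(1 + G) = 64 + 64*G)
r(7, 4)*O(-4) = (64 + 64*7)*(-6) = (64 + 448)*(-6) = 512*(-6) = -3072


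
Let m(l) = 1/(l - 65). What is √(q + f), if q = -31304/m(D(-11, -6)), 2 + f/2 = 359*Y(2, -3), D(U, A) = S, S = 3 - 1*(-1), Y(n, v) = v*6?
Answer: 2*√474154 ≈ 1377.2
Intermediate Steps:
Y(n, v) = 6*v
S = 4 (S = 3 + 1 = 4)
D(U, A) = 4
m(l) = 1/(-65 + l)
f = -12928 (f = -4 + 2*(359*(6*(-3))) = -4 + 2*(359*(-18)) = -4 + 2*(-6462) = -4 - 12924 = -12928)
q = 1909544 (q = -31304/(1/(-65 + 4)) = -31304/(1/(-61)) = -31304/(-1/61) = -31304*(-61) = 1909544)
√(q + f) = √(1909544 - 12928) = √1896616 = 2*√474154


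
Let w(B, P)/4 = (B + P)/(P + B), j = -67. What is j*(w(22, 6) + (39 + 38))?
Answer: -5427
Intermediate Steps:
w(B, P) = 4 (w(B, P) = 4*((B + P)/(P + B)) = 4*((B + P)/(B + P)) = 4*1 = 4)
j*(w(22, 6) + (39 + 38)) = -67*(4 + (39 + 38)) = -67*(4 + 77) = -67*81 = -5427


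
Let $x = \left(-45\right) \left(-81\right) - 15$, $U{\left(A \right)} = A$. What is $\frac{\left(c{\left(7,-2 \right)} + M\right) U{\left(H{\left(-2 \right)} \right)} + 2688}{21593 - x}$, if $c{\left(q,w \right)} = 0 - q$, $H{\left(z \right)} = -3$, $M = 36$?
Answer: $\frac{2601}{17963} \approx 0.1448$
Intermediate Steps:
$c{\left(q,w \right)} = - q$
$x = 3630$ ($x = 3645 - 15 = 3630$)
$\frac{\left(c{\left(7,-2 \right)} + M\right) U{\left(H{\left(-2 \right)} \right)} + 2688}{21593 - x} = \frac{\left(\left(-1\right) 7 + 36\right) \left(-3\right) + 2688}{21593 - 3630} = \frac{\left(-7 + 36\right) \left(-3\right) + 2688}{21593 - 3630} = \frac{29 \left(-3\right) + 2688}{17963} = \left(-87 + 2688\right) \frac{1}{17963} = 2601 \cdot \frac{1}{17963} = \frac{2601}{17963}$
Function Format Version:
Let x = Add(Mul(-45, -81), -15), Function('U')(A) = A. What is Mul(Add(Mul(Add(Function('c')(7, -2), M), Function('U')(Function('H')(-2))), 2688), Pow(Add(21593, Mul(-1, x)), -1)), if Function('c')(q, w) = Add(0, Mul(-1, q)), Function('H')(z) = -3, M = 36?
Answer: Rational(2601, 17963) ≈ 0.14480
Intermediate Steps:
Function('c')(q, w) = Mul(-1, q)
x = 3630 (x = Add(3645, -15) = 3630)
Mul(Add(Mul(Add(Function('c')(7, -2), M), Function('U')(Function('H')(-2))), 2688), Pow(Add(21593, Mul(-1, x)), -1)) = Mul(Add(Mul(Add(Mul(-1, 7), 36), -3), 2688), Pow(Add(21593, Mul(-1, 3630)), -1)) = Mul(Add(Mul(Add(-7, 36), -3), 2688), Pow(Add(21593, -3630), -1)) = Mul(Add(Mul(29, -3), 2688), Pow(17963, -1)) = Mul(Add(-87, 2688), Rational(1, 17963)) = Mul(2601, Rational(1, 17963)) = Rational(2601, 17963)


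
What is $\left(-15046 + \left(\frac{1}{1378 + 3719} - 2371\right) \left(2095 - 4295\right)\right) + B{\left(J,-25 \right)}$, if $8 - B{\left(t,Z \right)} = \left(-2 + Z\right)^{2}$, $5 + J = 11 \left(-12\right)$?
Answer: $\frac{26506604801}{5097} \approx 5.2004 \cdot 10^{6}$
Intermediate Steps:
$J = -137$ ($J = -5 + 11 \left(-12\right) = -5 - 132 = -137$)
$B{\left(t,Z \right)} = 8 - \left(-2 + Z\right)^{2}$
$\left(-15046 + \left(\frac{1}{1378 + 3719} - 2371\right) \left(2095 - 4295\right)\right) + B{\left(J,-25 \right)} = \left(-15046 + \left(\frac{1}{1378 + 3719} - 2371\right) \left(2095 - 4295\right)\right) + \left(8 - \left(-2 - 25\right)^{2}\right) = \left(-15046 + \left(\frac{1}{5097} - 2371\right) \left(-2200\right)\right) + \left(8 - \left(-27\right)^{2}\right) = \left(-15046 + \left(\frac{1}{5097} - 2371\right) \left(-2200\right)\right) + \left(8 - 729\right) = \left(-15046 - - \frac{26586969200}{5097}\right) + \left(8 - 729\right) = \left(-15046 + \frac{26586969200}{5097}\right) - 721 = \frac{26510279738}{5097} - 721 = \frac{26506604801}{5097}$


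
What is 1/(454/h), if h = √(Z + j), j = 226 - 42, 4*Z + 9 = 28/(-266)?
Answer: √262409/17252 ≈ 0.029693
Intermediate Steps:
Z = -173/76 (Z = -9/4 + (28/(-266))/4 = -9/4 + (28*(-1/266))/4 = -9/4 + (¼)*(-2/19) = -9/4 - 1/38 = -173/76 ≈ -2.2763)
j = 184
h = √262409/38 (h = √(-173/76 + 184) = √(13811/76) = √262409/38 ≈ 13.480)
1/(454/h) = 1/(454/((√262409/38))) = 1/(454*(2*√262409/13811)) = 1/(908*√262409/13811) = √262409/17252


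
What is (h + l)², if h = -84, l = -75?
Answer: 25281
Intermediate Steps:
(h + l)² = (-84 - 75)² = (-159)² = 25281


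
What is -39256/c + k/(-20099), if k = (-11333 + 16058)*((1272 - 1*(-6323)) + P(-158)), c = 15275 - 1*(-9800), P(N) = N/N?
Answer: -900758338844/503982425 ≈ -1787.3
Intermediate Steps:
P(N) = 1
c = 25075 (c = 15275 + 9800 = 25075)
k = 35891100 (k = (-11333 + 16058)*((1272 - 1*(-6323)) + 1) = 4725*((1272 + 6323) + 1) = 4725*(7595 + 1) = 4725*7596 = 35891100)
-39256/c + k/(-20099) = -39256/25075 + 35891100/(-20099) = -39256*1/25075 + 35891100*(-1/20099) = -39256/25075 - 35891100/20099 = -900758338844/503982425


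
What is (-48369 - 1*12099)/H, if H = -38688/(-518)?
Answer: -1305101/1612 ≈ -809.62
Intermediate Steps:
H = 19344/259 (H = -38688*(-1)/518 = -39*(-496/259) = 19344/259 ≈ 74.687)
(-48369 - 1*12099)/H = (-48369 - 1*12099)/(19344/259) = (-48369 - 12099)*(259/19344) = -60468*259/19344 = -1305101/1612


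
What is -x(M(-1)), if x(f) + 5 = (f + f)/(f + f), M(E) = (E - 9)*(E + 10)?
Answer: 4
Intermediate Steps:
M(E) = (-9 + E)*(10 + E)
x(f) = -4 (x(f) = -5 + (f + f)/(f + f) = -5 + (2*f)/((2*f)) = -5 + (2*f)*(1/(2*f)) = -5 + 1 = -4)
-x(M(-1)) = -1*(-4) = 4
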